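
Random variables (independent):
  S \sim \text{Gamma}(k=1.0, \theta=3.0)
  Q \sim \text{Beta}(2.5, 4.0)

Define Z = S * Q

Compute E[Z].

For independent RVs: E[XY] = E[X]*E[Y]
E[S] = 3
E[Q] = 0.38461538
E[Z] = 3 * 0.38461538 = 1.1538462

1.1538462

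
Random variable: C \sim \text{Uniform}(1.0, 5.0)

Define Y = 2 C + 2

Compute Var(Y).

For Y = aC + b: Var(Y) = a² * Var(C)
Var(C) = (5 - 1)^2/12 = 1.3333333
Var(Y) = 2² * 1.3333333 = 4 * 1.3333333 = 5.3333333

5.3333333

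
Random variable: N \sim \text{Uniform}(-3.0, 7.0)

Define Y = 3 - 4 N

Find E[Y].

For Y = -4N + 3:
E[Y] = -4 * E[N] + 3
E[N] = (-3 + 7)/2 = 2
E[Y] = -4 * 2 + 3 = -5

-5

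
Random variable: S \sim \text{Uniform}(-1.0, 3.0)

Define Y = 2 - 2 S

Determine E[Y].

For Y = -2S + 2:
E[Y] = -2 * E[S] + 2
E[S] = (-1 + 3)/2 = 1
E[Y] = -2 * 1 + 2 = 0

0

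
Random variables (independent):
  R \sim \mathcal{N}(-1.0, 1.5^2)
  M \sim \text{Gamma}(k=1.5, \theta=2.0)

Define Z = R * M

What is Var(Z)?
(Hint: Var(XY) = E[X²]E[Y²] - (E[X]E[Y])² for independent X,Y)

Var(XY) = E[X²]E[Y²] - (E[X]E[Y])²
E[R] = -1, Var(R) = 2.25
E[M] = 3, Var(M) = 6
E[R²] = 2.25 + (-1)² = 3.25
E[M²] = 6 + 3² = 15
Var(Z) = 3.25*15 - (-1*3)²
= 48.75 - 9 = 39.75

39.75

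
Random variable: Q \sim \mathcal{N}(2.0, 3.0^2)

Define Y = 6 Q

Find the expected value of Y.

For Y = 6Q:
E[Y] = 6 * E[Q]
E[Q] = 2.0 = 2
E[Y] = 6 * 2 = 12

12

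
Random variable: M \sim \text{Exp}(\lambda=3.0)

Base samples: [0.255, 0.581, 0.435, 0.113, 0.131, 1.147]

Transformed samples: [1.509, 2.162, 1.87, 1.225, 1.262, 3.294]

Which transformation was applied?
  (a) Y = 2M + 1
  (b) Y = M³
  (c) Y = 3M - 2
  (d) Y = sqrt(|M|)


Checking option (a) Y = 2M + 1:
  M = 0.255 -> Y = 1.509 ✓
  M = 0.581 -> Y = 2.162 ✓
  M = 0.435 -> Y = 1.87 ✓
All samples match this transformation.

(a) 2M + 1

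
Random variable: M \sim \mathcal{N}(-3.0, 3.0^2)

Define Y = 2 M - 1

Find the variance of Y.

For Y = aM + b: Var(Y) = a² * Var(M)
Var(M) = 3.0^2 = 9
Var(Y) = 2² * 9 = 4 * 9 = 36

36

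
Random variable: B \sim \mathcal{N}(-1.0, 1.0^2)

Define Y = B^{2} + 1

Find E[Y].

E[Y] = 1*E[B²] + 1
E[B] = -1
E[B²] = Var(B) + (E[B])² = 1 + 1 = 2
E[Y] = 1*2 + 1 = 3

3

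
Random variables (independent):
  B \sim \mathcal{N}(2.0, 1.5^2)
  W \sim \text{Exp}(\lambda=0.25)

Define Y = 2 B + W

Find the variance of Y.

For independent RVs: Var(aX + bY) = a²Var(X) + b²Var(Y)
Var(B) = 2.25
Var(W) = 16
Var(Y) = 2²*2.25 + 1²*16
= 4*2.25 + 1*16 = 25

25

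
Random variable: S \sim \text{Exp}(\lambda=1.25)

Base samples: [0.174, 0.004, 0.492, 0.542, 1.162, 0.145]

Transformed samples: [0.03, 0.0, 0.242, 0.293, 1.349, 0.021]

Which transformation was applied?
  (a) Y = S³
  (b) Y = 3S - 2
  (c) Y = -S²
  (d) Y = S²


Checking option (d) Y = S²:
  S = 0.174 -> Y = 0.03 ✓
  S = 0.004 -> Y = 0.0 ✓
  S = 0.492 -> Y = 0.242 ✓
All samples match this transformation.

(d) S²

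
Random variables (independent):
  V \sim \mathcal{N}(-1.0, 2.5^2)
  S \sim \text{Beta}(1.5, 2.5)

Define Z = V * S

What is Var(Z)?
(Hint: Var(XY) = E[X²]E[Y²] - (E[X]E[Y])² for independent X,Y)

Var(XY) = E[X²]E[Y²] - (E[X]E[Y])²
E[V] = -1, Var(V) = 6.25
E[S] = 0.375, Var(S) = 0.046875
E[V²] = 6.25 + (-1)² = 7.25
E[S²] = 0.046875 + 0.375² = 0.1875
Var(Z) = 7.25*0.1875 - (-1*0.375)²
= 1.359375 - 0.140625 = 1.21875

1.21875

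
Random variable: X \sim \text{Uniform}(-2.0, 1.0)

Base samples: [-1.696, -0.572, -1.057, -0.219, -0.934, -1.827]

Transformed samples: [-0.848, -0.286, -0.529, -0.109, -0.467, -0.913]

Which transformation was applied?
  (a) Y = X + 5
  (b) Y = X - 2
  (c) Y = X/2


Checking option (c) Y = X/2:
  X = -1.696 -> Y = -0.848 ✓
  X = -0.572 -> Y = -0.286 ✓
  X = -1.057 -> Y = -0.529 ✓
All samples match this transformation.

(c) X/2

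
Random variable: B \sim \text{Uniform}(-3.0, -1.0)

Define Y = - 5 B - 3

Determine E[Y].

For Y = -5B - 3:
E[Y] = -5 * E[B] - 3
E[B] = (-3 - 1)/2 = -2
E[Y] = -5 * (-2) - 3 = 7

7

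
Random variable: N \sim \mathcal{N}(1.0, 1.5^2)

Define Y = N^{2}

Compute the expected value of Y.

E[Y] = 1*E[N²]
E[N] = 1
E[N²] = Var(N) + (E[N])² = 2.25 + 1 = 3.25
E[Y] = 1*3.25 = 3.25

3.25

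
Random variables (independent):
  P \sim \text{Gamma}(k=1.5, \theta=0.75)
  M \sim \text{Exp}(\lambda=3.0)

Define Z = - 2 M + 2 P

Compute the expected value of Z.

E[Z] = 2*E[P] - 2*E[M]
E[P] = 1.125
E[M] = 0.33333333
E[Z] = 2*1.125 - 2*0.33333333 = 1.5833333

1.5833333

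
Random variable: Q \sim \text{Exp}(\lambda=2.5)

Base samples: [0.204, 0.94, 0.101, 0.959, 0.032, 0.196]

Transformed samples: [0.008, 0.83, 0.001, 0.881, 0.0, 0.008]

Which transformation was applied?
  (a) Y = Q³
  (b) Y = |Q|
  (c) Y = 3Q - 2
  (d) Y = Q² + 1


Checking option (a) Y = Q³:
  Q = 0.204 -> Y = 0.008 ✓
  Q = 0.94 -> Y = 0.83 ✓
  Q = 0.101 -> Y = 0.001 ✓
All samples match this transformation.

(a) Q³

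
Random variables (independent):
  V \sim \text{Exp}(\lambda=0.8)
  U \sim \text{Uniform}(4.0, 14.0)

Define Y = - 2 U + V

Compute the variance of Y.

For independent RVs: Var(aX + bY) = a²Var(X) + b²Var(Y)
Var(V) = 1.5625
Var(U) = 8.3333333
Var(Y) = 1²*1.5625 + (-2)²*8.3333333
= 1*1.5625 + 4*8.3333333 = 34.895833

34.895833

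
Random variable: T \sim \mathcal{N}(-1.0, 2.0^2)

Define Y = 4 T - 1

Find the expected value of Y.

For Y = 4T - 1:
E[Y] = 4 * E[T] - 1
E[T] = -1.0 = -1
E[Y] = 4 * (-1) - 1 = -5

-5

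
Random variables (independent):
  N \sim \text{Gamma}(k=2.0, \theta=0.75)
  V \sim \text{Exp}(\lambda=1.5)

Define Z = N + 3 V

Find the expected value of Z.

E[Z] = 1*E[N] + 3*E[V]
E[N] = 1.5
E[V] = 0.66666667
E[Z] = 1*1.5 + 3*0.66666667 = 3.5

3.5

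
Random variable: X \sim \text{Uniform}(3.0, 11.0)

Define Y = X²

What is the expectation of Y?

E[X²] = Var(X) + (E[X])² = 5.3333333 + 49 = 54.333333

54.333333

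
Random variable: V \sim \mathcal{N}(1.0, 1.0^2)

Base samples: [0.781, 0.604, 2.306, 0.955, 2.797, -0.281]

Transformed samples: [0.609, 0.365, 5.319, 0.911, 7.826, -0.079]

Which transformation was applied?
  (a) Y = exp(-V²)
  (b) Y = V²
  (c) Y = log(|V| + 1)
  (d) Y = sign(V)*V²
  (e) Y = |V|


Checking option (d) Y = sign(V)*V²:
  V = 0.781 -> Y = 0.609 ✓
  V = 0.604 -> Y = 0.365 ✓
  V = 2.306 -> Y = 5.319 ✓
All samples match this transformation.

(d) sign(V)*V²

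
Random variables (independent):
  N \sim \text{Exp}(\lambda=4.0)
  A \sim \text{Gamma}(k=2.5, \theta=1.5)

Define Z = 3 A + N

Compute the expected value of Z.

E[Z] = 1*E[N] + 3*E[A]
E[N] = 0.25
E[A] = 3.75
E[Z] = 1*0.25 + 3*3.75 = 11.5

11.5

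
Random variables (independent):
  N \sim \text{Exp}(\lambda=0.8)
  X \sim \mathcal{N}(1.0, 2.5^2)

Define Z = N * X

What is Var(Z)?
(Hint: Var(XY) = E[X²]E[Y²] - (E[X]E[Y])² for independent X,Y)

Var(XY) = E[X²]E[Y²] - (E[X]E[Y])²
E[N] = 1.25, Var(N) = 1.5625
E[X] = 1, Var(X) = 6.25
E[N²] = 1.5625 + 1.25² = 3.125
E[X²] = 6.25 + 1² = 7.25
Var(Z) = 3.125*7.25 - (1.25*1)²
= 22.65625 - 1.5625 = 21.09375

21.09375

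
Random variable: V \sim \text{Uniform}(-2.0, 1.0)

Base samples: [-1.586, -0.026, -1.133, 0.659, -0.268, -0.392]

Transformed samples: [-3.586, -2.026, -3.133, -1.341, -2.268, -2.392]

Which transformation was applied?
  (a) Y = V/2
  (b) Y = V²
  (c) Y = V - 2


Checking option (c) Y = V - 2:
  V = -1.586 -> Y = -3.586 ✓
  V = -0.026 -> Y = -2.026 ✓
  V = -1.133 -> Y = -3.133 ✓
All samples match this transformation.

(c) V - 2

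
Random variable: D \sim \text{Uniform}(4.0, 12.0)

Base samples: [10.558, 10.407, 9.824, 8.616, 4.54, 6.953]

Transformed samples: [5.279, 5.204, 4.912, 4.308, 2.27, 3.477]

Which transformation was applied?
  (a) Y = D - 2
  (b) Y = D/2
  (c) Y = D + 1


Checking option (b) Y = D/2:
  D = 10.558 -> Y = 5.279 ✓
  D = 10.407 -> Y = 5.204 ✓
  D = 9.824 -> Y = 4.912 ✓
All samples match this transformation.

(b) D/2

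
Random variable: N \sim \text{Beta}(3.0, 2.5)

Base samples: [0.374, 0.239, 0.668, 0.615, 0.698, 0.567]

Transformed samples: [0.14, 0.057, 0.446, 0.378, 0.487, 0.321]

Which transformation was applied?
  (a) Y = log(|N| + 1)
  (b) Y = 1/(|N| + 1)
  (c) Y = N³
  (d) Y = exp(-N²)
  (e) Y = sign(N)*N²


Checking option (e) Y = sign(N)*N²:
  N = 0.374 -> Y = 0.14 ✓
  N = 0.239 -> Y = 0.057 ✓
  N = 0.668 -> Y = 0.446 ✓
All samples match this transformation.

(e) sign(N)*N²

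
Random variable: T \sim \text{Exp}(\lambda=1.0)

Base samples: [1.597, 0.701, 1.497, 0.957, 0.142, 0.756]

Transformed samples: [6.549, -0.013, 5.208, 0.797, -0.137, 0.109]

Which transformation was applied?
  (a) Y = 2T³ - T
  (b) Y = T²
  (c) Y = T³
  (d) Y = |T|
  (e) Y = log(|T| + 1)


Checking option (a) Y = 2T³ - T:
  T = 1.597 -> Y = 6.549 ✓
  T = 0.701 -> Y = -0.013 ✓
  T = 1.497 -> Y = 5.208 ✓
All samples match this transformation.

(a) 2T³ - T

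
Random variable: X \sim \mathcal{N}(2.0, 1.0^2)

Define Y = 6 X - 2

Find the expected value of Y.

For Y = 6X - 2:
E[Y] = 6 * E[X] - 2
E[X] = 2.0 = 2
E[Y] = 6 * 2 - 2 = 10

10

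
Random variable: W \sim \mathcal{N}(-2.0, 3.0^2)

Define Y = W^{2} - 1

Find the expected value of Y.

E[Y] = 1*E[W²] - 1
E[W] = -2
E[W²] = Var(W) + (E[W])² = 9 + 4 = 13
E[Y] = 1*13 - 1 = 12

12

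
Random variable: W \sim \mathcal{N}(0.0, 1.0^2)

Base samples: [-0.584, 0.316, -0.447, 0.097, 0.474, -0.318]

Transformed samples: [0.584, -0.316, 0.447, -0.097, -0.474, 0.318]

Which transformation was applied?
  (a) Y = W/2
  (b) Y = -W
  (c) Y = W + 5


Checking option (b) Y = -W:
  W = -0.584 -> Y = 0.584 ✓
  W = 0.316 -> Y = -0.316 ✓
  W = -0.447 -> Y = 0.447 ✓
All samples match this transformation.

(b) -W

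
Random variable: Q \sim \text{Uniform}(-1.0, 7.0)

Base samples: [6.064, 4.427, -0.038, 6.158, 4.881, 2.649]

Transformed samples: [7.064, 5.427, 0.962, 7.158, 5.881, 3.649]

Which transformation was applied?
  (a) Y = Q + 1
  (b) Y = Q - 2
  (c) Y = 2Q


Checking option (a) Y = Q + 1:
  Q = 6.064 -> Y = 7.064 ✓
  Q = 4.427 -> Y = 5.427 ✓
  Q = -0.038 -> Y = 0.962 ✓
All samples match this transformation.

(a) Q + 1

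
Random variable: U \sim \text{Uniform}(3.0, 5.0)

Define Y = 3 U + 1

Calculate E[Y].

For Y = 3U + 1:
E[Y] = 3 * E[U] + 1
E[U] = (3 + 5)/2 = 4
E[Y] = 3 * 4 + 1 = 13

13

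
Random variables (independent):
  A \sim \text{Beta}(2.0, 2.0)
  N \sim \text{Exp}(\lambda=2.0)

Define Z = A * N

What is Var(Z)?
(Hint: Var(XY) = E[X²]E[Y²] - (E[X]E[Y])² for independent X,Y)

Var(XY) = E[X²]E[Y²] - (E[X]E[Y])²
E[A] = 0.5, Var(A) = 0.05
E[N] = 0.5, Var(N) = 0.25
E[A²] = 0.05 + 0.5² = 0.3
E[N²] = 0.25 + 0.5² = 0.5
Var(Z) = 0.3*0.5 - (0.5*0.5)²
= 0.15 - 0.0625 = 0.0875

0.0875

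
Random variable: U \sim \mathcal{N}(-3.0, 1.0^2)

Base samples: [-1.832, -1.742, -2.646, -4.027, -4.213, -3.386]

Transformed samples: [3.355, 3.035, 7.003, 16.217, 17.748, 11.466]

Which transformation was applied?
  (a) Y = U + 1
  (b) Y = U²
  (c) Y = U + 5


Checking option (b) Y = U²:
  U = -1.832 -> Y = 3.355 ✓
  U = -1.742 -> Y = 3.035 ✓
  U = -2.646 -> Y = 7.003 ✓
All samples match this transformation.

(b) U²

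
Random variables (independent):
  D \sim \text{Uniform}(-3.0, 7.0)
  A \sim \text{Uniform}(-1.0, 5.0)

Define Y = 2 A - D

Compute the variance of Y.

For independent RVs: Var(aX + bY) = a²Var(X) + b²Var(Y)
Var(D) = 8.3333333
Var(A) = 3
Var(Y) = (-1)²*8.3333333 + 2²*3
= 1*8.3333333 + 4*3 = 20.333333

20.333333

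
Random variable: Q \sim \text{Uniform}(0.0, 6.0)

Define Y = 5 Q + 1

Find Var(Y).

For Y = aQ + b: Var(Y) = a² * Var(Q)
Var(Q) = (6 - 0)^2/12 = 3
Var(Y) = 5² * 3 = 25 * 3 = 75

75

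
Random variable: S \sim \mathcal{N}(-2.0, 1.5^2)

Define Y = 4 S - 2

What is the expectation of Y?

For Y = 4S - 2:
E[Y] = 4 * E[S] - 2
E[S] = -2.0 = -2
E[Y] = 4 * (-2) - 2 = -10

-10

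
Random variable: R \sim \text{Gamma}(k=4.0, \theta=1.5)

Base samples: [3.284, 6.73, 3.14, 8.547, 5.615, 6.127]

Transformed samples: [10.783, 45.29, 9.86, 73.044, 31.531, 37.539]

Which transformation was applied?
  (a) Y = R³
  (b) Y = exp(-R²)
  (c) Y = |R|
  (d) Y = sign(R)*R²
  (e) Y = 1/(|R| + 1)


Checking option (d) Y = sign(R)*R²:
  R = 3.284 -> Y = 10.783 ✓
  R = 6.73 -> Y = 45.29 ✓
  R = 3.14 -> Y = 9.86 ✓
All samples match this transformation.

(d) sign(R)*R²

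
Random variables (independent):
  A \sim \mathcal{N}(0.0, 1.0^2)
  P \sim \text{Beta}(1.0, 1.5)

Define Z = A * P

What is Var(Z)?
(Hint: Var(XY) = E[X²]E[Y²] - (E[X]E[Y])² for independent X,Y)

Var(XY) = E[X²]E[Y²] - (E[X]E[Y])²
E[A] = 0, Var(A) = 1
E[P] = 0.4, Var(P) = 0.068571429
E[A²] = 1 + 0² = 1
E[P²] = 0.068571429 + 0.4² = 0.22857143
Var(Z) = 1*0.22857143 - (0*0.4)²
= 0.22857143 - 0 = 0.22857143

0.22857143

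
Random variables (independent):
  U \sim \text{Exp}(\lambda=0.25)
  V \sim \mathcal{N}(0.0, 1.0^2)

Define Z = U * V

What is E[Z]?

For independent RVs: E[XY] = E[X]*E[Y]
E[U] = 4
E[V] = 0
E[Z] = 4 * 0 = 0

0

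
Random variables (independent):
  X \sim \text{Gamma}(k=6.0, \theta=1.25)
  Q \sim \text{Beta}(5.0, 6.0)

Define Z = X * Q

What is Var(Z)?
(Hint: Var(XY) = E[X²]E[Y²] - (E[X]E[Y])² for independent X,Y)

Var(XY) = E[X²]E[Y²] - (E[X]E[Y])²
E[X] = 7.5, Var(X) = 9.375
E[Q] = 0.45454545, Var(Q) = 0.020661157
E[X²] = 9.375 + 7.5² = 65.625
E[Q²] = 0.020661157 + 0.45454545² = 0.22727273
Var(Z) = 65.625*0.22727273 - (7.5*0.45454545)²
= 14.914773 - 11.621901 = 3.2928719

3.2928719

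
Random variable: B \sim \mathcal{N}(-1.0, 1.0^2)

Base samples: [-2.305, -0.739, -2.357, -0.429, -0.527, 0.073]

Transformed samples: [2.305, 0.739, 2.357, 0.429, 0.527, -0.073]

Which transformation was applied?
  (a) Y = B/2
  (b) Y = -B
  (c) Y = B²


Checking option (b) Y = -B:
  B = -2.305 -> Y = 2.305 ✓
  B = -0.739 -> Y = 0.739 ✓
  B = -2.357 -> Y = 2.357 ✓
All samples match this transformation.

(b) -B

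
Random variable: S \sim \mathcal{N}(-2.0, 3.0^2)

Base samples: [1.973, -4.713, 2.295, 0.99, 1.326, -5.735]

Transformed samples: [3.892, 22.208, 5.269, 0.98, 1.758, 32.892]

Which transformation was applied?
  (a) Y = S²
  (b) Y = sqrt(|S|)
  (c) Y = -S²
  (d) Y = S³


Checking option (a) Y = S²:
  S = 1.973 -> Y = 3.892 ✓
  S = -4.713 -> Y = 22.208 ✓
  S = 2.295 -> Y = 5.269 ✓
All samples match this transformation.

(a) S²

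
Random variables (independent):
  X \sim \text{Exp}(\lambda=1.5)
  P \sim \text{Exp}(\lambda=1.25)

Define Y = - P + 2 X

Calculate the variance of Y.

For independent RVs: Var(aX + bY) = a²Var(X) + b²Var(Y)
Var(X) = 0.44444444
Var(P) = 0.64
Var(Y) = 2²*0.44444444 + (-1)²*0.64
= 4*0.44444444 + 1*0.64 = 2.4177778

2.4177778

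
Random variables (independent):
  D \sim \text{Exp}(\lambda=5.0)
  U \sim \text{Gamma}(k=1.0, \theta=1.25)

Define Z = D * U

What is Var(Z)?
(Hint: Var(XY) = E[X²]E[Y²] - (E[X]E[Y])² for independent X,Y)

Var(XY) = E[X²]E[Y²] - (E[X]E[Y])²
E[D] = 0.2, Var(D) = 0.04
E[U] = 1.25, Var(U) = 1.5625
E[D²] = 0.04 + 0.2² = 0.08
E[U²] = 1.5625 + 1.25² = 3.125
Var(Z) = 0.08*3.125 - (0.2*1.25)²
= 0.25 - 0.0625 = 0.1875

0.1875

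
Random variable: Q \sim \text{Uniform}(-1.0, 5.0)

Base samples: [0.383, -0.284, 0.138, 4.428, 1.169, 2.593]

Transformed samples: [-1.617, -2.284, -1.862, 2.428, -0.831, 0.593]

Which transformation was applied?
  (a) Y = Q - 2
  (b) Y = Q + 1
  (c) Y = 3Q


Checking option (a) Y = Q - 2:
  Q = 0.383 -> Y = -1.617 ✓
  Q = -0.284 -> Y = -2.284 ✓
  Q = 0.138 -> Y = -1.862 ✓
All samples match this transformation.

(a) Q - 2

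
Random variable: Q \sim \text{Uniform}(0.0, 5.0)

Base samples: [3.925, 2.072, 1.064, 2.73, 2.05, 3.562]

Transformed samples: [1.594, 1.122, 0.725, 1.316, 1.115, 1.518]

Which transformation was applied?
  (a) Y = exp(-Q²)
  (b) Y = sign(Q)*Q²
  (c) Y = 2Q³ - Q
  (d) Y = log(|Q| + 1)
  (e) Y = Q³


Checking option (d) Y = log(|Q| + 1):
  Q = 3.925 -> Y = 1.594 ✓
  Q = 2.072 -> Y = 1.122 ✓
  Q = 1.064 -> Y = 0.725 ✓
All samples match this transformation.

(d) log(|Q| + 1)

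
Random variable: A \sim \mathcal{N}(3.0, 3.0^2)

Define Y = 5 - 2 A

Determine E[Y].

For Y = -2A + 5:
E[Y] = -2 * E[A] + 5
E[A] = 3.0 = 3
E[Y] = -2 * 3 + 5 = -1

-1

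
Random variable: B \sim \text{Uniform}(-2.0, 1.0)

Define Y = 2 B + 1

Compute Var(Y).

For Y = aB + b: Var(Y) = a² * Var(B)
Var(B) = (1 + 2)^2/12 = 0.75
Var(Y) = 2² * 0.75 = 4 * 0.75 = 3

3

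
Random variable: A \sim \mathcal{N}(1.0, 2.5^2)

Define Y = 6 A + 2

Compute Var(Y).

For Y = aA + b: Var(Y) = a² * Var(A)
Var(A) = 2.5^2 = 6.25
Var(Y) = 6² * 6.25 = 36 * 6.25 = 225

225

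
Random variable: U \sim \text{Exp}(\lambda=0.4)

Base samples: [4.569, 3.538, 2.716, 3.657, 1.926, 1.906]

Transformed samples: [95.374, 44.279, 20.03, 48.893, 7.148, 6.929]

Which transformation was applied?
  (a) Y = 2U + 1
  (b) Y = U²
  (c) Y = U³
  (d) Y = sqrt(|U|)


Checking option (c) Y = U³:
  U = 4.569 -> Y = 95.374 ✓
  U = 3.538 -> Y = 44.279 ✓
  U = 2.716 -> Y = 20.03 ✓
All samples match this transformation.

(c) U³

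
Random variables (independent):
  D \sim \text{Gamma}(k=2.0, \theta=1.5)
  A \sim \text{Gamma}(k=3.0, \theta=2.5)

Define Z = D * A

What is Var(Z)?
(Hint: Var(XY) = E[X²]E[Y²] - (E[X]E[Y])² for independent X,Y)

Var(XY) = E[X²]E[Y²] - (E[X]E[Y])²
E[D] = 3, Var(D) = 4.5
E[A] = 7.5, Var(A) = 18.75
E[D²] = 4.5 + 3² = 13.5
E[A²] = 18.75 + 7.5² = 75
Var(Z) = 13.5*75 - (3*7.5)²
= 1012.5 - 506.25 = 506.25

506.25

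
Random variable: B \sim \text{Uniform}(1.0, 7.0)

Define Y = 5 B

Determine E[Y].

For Y = 5B:
E[Y] = 5 * E[B]
E[B] = (1 + 7)/2 = 4
E[Y] = 5 * 4 = 20

20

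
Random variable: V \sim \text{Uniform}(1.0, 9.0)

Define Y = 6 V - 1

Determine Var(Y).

For Y = aV + b: Var(Y) = a² * Var(V)
Var(V) = (9 - 1)^2/12 = 5.3333333
Var(Y) = 6² * 5.3333333 = 36 * 5.3333333 = 192

192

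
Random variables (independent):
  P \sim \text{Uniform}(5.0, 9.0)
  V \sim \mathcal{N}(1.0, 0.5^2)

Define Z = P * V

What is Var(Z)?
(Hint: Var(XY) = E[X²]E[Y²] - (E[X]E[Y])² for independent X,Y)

Var(XY) = E[X²]E[Y²] - (E[X]E[Y])²
E[P] = 7, Var(P) = 1.3333333
E[V] = 1, Var(V) = 0.25
E[P²] = 1.3333333 + 7² = 50.333333
E[V²] = 0.25 + 1² = 1.25
Var(Z) = 50.333333*1.25 - (7*1)²
= 62.916667 - 49 = 13.916667

13.916667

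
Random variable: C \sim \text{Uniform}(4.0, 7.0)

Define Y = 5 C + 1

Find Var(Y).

For Y = aC + b: Var(Y) = a² * Var(C)
Var(C) = (7 - 4)^2/12 = 0.75
Var(Y) = 5² * 0.75 = 25 * 0.75 = 18.75

18.75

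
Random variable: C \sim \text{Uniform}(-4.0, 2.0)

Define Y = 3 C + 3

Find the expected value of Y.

For Y = 3C + 3:
E[Y] = 3 * E[C] + 3
E[C] = (-4 + 2)/2 = -1
E[Y] = 3 * (-1) + 3 = 0

0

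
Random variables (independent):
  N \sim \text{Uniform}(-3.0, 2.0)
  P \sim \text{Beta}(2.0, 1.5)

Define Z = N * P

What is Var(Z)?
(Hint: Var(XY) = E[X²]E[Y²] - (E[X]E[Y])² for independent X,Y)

Var(XY) = E[X²]E[Y²] - (E[X]E[Y])²
E[N] = -0.5, Var(N) = 2.0833333
E[P] = 0.57142857, Var(P) = 0.054421769
E[N²] = 2.0833333 + (-0.5)² = 2.3333333
E[P²] = 0.054421769 + 0.57142857² = 0.38095238
Var(Z) = 2.3333333*0.38095238 - (-0.5*0.57142857)²
= 0.88888889 - 0.081632653 = 0.80725624

0.80725624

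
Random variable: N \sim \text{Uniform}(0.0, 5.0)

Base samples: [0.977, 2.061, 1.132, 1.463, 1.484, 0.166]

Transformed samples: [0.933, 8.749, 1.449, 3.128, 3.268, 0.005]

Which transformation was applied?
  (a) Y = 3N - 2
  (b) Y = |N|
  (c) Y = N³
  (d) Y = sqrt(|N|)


Checking option (c) Y = N³:
  N = 0.977 -> Y = 0.933 ✓
  N = 2.061 -> Y = 8.749 ✓
  N = 1.132 -> Y = 1.449 ✓
All samples match this transformation.

(c) N³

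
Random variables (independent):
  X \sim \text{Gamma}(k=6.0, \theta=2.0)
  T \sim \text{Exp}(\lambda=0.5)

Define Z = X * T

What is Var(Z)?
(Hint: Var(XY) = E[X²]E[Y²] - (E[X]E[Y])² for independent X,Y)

Var(XY) = E[X²]E[Y²] - (E[X]E[Y])²
E[X] = 12, Var(X) = 24
E[T] = 2, Var(T) = 4
E[X²] = 24 + 12² = 168
E[T²] = 4 + 2² = 8
Var(Z) = 168*8 - (12*2)²
= 1344 - 576 = 768

768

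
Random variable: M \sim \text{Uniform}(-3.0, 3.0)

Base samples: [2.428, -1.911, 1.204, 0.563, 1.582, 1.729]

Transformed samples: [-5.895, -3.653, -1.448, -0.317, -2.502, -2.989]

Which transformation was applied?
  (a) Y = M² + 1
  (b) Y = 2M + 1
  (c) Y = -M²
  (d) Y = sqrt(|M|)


Checking option (c) Y = -M²:
  M = 2.428 -> Y = -5.895 ✓
  M = -1.911 -> Y = -3.653 ✓
  M = 1.204 -> Y = -1.448 ✓
All samples match this transformation.

(c) -M²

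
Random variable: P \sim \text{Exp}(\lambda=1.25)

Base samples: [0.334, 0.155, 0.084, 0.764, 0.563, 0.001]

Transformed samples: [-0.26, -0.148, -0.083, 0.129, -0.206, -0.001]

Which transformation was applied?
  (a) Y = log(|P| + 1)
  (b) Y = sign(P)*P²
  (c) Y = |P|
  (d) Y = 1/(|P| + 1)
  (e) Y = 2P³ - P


Checking option (e) Y = 2P³ - P:
  P = 0.334 -> Y = -0.26 ✓
  P = 0.155 -> Y = -0.148 ✓
  P = 0.084 -> Y = -0.083 ✓
All samples match this transformation.

(e) 2P³ - P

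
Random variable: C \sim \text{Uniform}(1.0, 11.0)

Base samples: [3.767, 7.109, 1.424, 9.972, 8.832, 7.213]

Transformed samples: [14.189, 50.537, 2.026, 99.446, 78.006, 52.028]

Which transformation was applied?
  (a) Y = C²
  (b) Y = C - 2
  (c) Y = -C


Checking option (a) Y = C²:
  C = 3.767 -> Y = 14.189 ✓
  C = 7.109 -> Y = 50.537 ✓
  C = 1.424 -> Y = 2.026 ✓
All samples match this transformation.

(a) C²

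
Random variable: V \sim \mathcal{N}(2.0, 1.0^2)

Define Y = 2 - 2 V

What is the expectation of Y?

For Y = -2V + 2:
E[Y] = -2 * E[V] + 2
E[V] = 2.0 = 2
E[Y] = -2 * 2 + 2 = -2

-2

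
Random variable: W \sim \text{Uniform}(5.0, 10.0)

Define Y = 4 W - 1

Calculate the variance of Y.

For Y = aW + b: Var(Y) = a² * Var(W)
Var(W) = (10 - 5)^2/12 = 2.0833333
Var(Y) = 4² * 2.0833333 = 16 * 2.0833333 = 33.333333

33.333333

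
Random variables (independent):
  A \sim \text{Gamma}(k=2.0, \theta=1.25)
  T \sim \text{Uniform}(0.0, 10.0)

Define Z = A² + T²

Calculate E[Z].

E[Z] = E[A²] + E[T²]
E[A²] = Var(A) + E[A]² = 3.125 + 6.25 = 9.375
E[T²] = Var(T) + E[T]² = 8.3333333 + 25 = 33.333333
E[Z] = 9.375 + 33.333333 = 42.708333

42.708333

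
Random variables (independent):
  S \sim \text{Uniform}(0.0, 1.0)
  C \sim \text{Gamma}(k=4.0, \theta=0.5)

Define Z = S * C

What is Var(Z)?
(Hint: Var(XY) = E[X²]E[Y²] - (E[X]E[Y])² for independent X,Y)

Var(XY) = E[X²]E[Y²] - (E[X]E[Y])²
E[S] = 0.5, Var(S) = 0.083333333
E[C] = 2, Var(C) = 1
E[S²] = 0.083333333 + 0.5² = 0.33333333
E[C²] = 1 + 2² = 5
Var(Z) = 0.33333333*5 - (0.5*2)²
= 1.6666667 - 1 = 0.66666667

0.66666667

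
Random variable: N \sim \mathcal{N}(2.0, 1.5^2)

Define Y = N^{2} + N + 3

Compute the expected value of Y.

E[Y] = 1*E[N²] + 1*E[N] + 3
E[N] = 2
E[N²] = Var(N) + (E[N])² = 2.25 + 4 = 6.25
E[Y] = 1*6.25 + 1*2 + 3 = 11.25

11.25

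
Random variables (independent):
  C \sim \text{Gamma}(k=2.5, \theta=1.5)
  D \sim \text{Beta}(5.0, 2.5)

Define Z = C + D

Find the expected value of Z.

E[Z] = 1*E[C] + 1*E[D]
E[C] = 3.75
E[D] = 0.66666667
E[Z] = 1*3.75 + 1*0.66666667 = 4.4166667

4.4166667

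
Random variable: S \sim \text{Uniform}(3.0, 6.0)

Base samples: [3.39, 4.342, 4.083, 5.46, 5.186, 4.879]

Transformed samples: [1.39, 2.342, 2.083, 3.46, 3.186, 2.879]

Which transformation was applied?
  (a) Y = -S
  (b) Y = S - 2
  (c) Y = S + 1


Checking option (b) Y = S - 2:
  S = 3.39 -> Y = 1.39 ✓
  S = 4.342 -> Y = 2.342 ✓
  S = 4.083 -> Y = 2.083 ✓
All samples match this transformation.

(b) S - 2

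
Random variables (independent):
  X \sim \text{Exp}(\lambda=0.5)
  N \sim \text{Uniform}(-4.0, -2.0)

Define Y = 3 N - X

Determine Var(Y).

For independent RVs: Var(aX + bY) = a²Var(X) + b²Var(Y)
Var(X) = 4
Var(N) = 0.33333333
Var(Y) = (-1)²*4 + 3²*0.33333333
= 1*4 + 9*0.33333333 = 7

7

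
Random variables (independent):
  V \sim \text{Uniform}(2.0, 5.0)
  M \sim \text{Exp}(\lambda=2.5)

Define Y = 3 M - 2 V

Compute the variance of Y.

For independent RVs: Var(aX + bY) = a²Var(X) + b²Var(Y)
Var(V) = 0.75
Var(M) = 0.16
Var(Y) = (-2)²*0.75 + 3²*0.16
= 4*0.75 + 9*0.16 = 4.44

4.44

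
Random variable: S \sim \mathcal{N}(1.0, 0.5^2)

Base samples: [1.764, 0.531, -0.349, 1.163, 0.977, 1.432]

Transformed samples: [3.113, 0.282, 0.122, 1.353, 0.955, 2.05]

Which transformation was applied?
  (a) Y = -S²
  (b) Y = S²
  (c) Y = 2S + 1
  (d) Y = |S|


Checking option (b) Y = S²:
  S = 1.764 -> Y = 3.113 ✓
  S = 0.531 -> Y = 0.282 ✓
  S = -0.349 -> Y = 0.122 ✓
All samples match this transformation.

(b) S²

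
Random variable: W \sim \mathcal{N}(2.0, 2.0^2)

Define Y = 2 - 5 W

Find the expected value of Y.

For Y = -5W + 2:
E[Y] = -5 * E[W] + 2
E[W] = 2.0 = 2
E[Y] = -5 * 2 + 2 = -8

-8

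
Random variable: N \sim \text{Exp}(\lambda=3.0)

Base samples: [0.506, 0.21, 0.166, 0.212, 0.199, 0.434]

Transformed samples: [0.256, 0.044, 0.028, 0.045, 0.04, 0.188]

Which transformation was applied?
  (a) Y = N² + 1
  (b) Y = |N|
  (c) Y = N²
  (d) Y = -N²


Checking option (c) Y = N²:
  N = 0.506 -> Y = 0.256 ✓
  N = 0.21 -> Y = 0.044 ✓
  N = 0.166 -> Y = 0.028 ✓
All samples match this transformation.

(c) N²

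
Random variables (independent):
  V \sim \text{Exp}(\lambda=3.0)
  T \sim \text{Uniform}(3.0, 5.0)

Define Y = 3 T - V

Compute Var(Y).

For independent RVs: Var(aX + bY) = a²Var(X) + b²Var(Y)
Var(V) = 0.11111111
Var(T) = 0.33333333
Var(Y) = (-1)²*0.11111111 + 3²*0.33333333
= 1*0.11111111 + 9*0.33333333 = 3.1111111

3.1111111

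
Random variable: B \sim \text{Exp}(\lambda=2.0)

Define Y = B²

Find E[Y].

Using E[X²] = Var(X) + (E[X])²:
E[B] = 0.5
Var(B) = 1/2.0^2 = 0.25
E[B²] = 0.25 + 0.5² = 0.25 + 0.25 = 0.5

0.5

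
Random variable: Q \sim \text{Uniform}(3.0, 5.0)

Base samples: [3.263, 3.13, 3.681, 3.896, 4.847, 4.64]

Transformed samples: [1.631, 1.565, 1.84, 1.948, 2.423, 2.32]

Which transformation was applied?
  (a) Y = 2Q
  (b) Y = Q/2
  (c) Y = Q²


Checking option (b) Y = Q/2:
  Q = 3.263 -> Y = 1.631 ✓
  Q = 3.13 -> Y = 1.565 ✓
  Q = 3.681 -> Y = 1.84 ✓
All samples match this transformation.

(b) Q/2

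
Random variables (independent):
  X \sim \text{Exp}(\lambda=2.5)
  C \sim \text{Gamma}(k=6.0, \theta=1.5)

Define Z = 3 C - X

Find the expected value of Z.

E[Z] = -1*E[X] + 3*E[C]
E[X] = 0.4
E[C] = 9
E[Z] = -1*0.4 + 3*9 = 26.6

26.6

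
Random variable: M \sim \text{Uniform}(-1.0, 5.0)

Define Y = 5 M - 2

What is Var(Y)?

For Y = aM + b: Var(Y) = a² * Var(M)
Var(M) = (5 + 1)^2/12 = 3
Var(Y) = 5² * 3 = 25 * 3 = 75

75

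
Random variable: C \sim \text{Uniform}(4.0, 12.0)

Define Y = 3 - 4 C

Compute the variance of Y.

For Y = aC + b: Var(Y) = a² * Var(C)
Var(C) = (12 - 4)^2/12 = 5.3333333
Var(Y) = (-4)² * 5.3333333 = 16 * 5.3333333 = 85.333333

85.333333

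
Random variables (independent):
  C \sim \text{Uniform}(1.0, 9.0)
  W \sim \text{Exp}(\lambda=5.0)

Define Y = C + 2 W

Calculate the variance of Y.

For independent RVs: Var(aX + bY) = a²Var(X) + b²Var(Y)
Var(C) = 5.3333333
Var(W) = 0.04
Var(Y) = 1²*5.3333333 + 2²*0.04
= 1*5.3333333 + 4*0.04 = 5.4933333

5.4933333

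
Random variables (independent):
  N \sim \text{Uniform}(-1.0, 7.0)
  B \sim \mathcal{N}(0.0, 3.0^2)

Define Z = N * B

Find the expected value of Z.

For independent RVs: E[XY] = E[X]*E[Y]
E[N] = 3
E[B] = 0
E[Z] = 3 * 0 = 0

0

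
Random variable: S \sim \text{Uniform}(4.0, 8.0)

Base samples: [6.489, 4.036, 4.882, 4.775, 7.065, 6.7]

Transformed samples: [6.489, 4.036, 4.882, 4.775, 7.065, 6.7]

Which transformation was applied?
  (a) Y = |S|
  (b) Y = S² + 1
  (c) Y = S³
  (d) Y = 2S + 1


Checking option (a) Y = |S|:
  S = 6.489 -> Y = 6.489 ✓
  S = 4.036 -> Y = 4.036 ✓
  S = 4.882 -> Y = 4.882 ✓
All samples match this transformation.

(a) |S|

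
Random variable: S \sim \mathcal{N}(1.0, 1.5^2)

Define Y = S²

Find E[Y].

E[S²] = Var(S) + (E[S])² = 2.25 + 1 = 3.25

3.25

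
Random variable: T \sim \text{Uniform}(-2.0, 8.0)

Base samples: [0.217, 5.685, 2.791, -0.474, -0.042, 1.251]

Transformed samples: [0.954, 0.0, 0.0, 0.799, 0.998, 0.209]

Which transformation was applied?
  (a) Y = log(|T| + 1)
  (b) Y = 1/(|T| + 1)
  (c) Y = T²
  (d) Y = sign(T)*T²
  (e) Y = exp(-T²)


Checking option (e) Y = exp(-T²):
  T = 0.217 -> Y = 0.954 ✓
  T = 5.685 -> Y = 0.0 ✓
  T = 2.791 -> Y = 0.0 ✓
All samples match this transformation.

(e) exp(-T²)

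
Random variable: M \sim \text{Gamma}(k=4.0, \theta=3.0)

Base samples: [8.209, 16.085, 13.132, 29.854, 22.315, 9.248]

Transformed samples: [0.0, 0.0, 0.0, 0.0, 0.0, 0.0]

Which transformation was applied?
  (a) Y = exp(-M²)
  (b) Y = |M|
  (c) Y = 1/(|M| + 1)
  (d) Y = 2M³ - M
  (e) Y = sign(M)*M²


Checking option (a) Y = exp(-M²):
  M = 8.209 -> Y = 0.0 ✓
  M = 16.085 -> Y = 0.0 ✓
  M = 13.132 -> Y = 0.0 ✓
All samples match this transformation.

(a) exp(-M²)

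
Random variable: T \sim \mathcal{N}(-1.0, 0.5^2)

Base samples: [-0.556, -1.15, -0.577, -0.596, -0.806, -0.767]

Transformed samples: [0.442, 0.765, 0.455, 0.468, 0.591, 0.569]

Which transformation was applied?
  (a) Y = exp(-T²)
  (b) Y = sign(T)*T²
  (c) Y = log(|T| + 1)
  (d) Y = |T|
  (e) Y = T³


Checking option (c) Y = log(|T| + 1):
  T = -0.556 -> Y = 0.442 ✓
  T = -1.15 -> Y = 0.765 ✓
  T = -0.577 -> Y = 0.455 ✓
All samples match this transformation.

(c) log(|T| + 1)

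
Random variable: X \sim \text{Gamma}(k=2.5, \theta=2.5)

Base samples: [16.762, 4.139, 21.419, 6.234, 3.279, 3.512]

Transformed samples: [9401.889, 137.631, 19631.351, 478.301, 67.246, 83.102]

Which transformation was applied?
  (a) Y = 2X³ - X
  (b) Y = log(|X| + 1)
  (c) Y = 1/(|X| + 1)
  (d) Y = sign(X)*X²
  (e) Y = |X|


Checking option (a) Y = 2X³ - X:
  X = 16.762 -> Y = 9401.889 ✓
  X = 4.139 -> Y = 137.631 ✓
  X = 21.419 -> Y = 19631.351 ✓
All samples match this transformation.

(a) 2X³ - X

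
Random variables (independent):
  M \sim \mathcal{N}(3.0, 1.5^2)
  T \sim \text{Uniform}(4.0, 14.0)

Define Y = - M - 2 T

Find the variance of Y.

For independent RVs: Var(aX + bY) = a²Var(X) + b²Var(Y)
Var(M) = 2.25
Var(T) = 8.3333333
Var(Y) = (-1)²*2.25 + (-2)²*8.3333333
= 1*2.25 + 4*8.3333333 = 35.583333

35.583333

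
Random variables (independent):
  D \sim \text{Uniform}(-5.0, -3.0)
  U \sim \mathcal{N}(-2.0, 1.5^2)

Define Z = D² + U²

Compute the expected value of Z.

E[Z] = E[D²] + E[U²]
E[D²] = Var(D) + E[D]² = 0.33333333 + 16 = 16.333333
E[U²] = Var(U) + E[U]² = 2.25 + 4 = 6.25
E[Z] = 16.333333 + 6.25 = 22.583333

22.583333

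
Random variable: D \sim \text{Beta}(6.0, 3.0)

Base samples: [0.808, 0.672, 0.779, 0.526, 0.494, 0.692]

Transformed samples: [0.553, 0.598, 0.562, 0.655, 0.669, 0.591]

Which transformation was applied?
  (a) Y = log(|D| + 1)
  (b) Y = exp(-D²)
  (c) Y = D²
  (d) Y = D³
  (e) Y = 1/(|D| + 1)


Checking option (e) Y = 1/(|D| + 1):
  D = 0.808 -> Y = 0.553 ✓
  D = 0.672 -> Y = 0.598 ✓
  D = 0.779 -> Y = 0.562 ✓
All samples match this transformation.

(e) 1/(|D| + 1)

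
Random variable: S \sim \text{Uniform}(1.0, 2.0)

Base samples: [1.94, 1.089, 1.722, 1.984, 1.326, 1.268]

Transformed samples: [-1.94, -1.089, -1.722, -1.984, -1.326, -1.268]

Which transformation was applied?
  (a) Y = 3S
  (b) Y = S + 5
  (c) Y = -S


Checking option (c) Y = -S:
  S = 1.94 -> Y = -1.94 ✓
  S = 1.089 -> Y = -1.089 ✓
  S = 1.722 -> Y = -1.722 ✓
All samples match this transformation.

(c) -S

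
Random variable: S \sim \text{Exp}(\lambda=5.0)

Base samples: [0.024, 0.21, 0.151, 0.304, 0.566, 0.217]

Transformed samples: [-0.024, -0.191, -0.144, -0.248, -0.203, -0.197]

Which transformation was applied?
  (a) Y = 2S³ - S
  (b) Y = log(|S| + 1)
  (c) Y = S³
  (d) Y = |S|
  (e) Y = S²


Checking option (a) Y = 2S³ - S:
  S = 0.024 -> Y = -0.024 ✓
  S = 0.21 -> Y = -0.191 ✓
  S = 0.151 -> Y = -0.144 ✓
All samples match this transformation.

(a) 2S³ - S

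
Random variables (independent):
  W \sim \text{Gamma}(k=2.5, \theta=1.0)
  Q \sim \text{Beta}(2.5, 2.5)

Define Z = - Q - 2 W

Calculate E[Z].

E[Z] = -2*E[W] - 1*E[Q]
E[W] = 2.5
E[Q] = 0.5
E[Z] = -2*2.5 - 1*0.5 = -5.5

-5.5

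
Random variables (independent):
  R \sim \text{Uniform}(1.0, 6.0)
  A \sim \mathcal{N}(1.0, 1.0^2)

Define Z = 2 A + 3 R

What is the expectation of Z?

E[Z] = 3*E[R] + 2*E[A]
E[R] = 3.5
E[A] = 1
E[Z] = 3*3.5 + 2*1 = 12.5

12.5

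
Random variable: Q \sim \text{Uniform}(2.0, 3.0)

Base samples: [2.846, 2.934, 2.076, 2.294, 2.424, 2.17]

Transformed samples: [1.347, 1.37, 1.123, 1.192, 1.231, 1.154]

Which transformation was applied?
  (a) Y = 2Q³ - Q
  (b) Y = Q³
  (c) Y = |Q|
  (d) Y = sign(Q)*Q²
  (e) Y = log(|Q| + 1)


Checking option (e) Y = log(|Q| + 1):
  Q = 2.846 -> Y = 1.347 ✓
  Q = 2.934 -> Y = 1.37 ✓
  Q = 2.076 -> Y = 1.123 ✓
All samples match this transformation.

(e) log(|Q| + 1)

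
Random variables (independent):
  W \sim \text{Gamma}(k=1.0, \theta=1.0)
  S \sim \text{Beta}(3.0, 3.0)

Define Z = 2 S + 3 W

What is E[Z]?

E[Z] = 3*E[W] + 2*E[S]
E[W] = 1
E[S] = 0.5
E[Z] = 3*1 + 2*0.5 = 4

4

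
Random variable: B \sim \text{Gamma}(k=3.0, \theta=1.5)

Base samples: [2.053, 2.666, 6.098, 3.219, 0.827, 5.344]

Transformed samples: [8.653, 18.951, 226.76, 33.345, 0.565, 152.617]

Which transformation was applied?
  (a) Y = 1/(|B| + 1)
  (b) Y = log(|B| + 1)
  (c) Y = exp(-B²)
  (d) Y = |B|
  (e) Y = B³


Checking option (e) Y = B³:
  B = 2.053 -> Y = 8.653 ✓
  B = 2.666 -> Y = 18.951 ✓
  B = 6.098 -> Y = 226.76 ✓
All samples match this transformation.

(e) B³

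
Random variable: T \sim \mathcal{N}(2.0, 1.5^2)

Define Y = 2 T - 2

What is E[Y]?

For Y = 2T - 2:
E[Y] = 2 * E[T] - 2
E[T] = 2.0 = 2
E[Y] = 2 * 2 - 2 = 2

2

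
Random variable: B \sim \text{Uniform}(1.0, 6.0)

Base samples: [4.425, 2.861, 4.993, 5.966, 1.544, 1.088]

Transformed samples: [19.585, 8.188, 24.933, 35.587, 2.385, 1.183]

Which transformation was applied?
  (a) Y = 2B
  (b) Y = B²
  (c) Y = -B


Checking option (b) Y = B²:
  B = 4.425 -> Y = 19.585 ✓
  B = 2.861 -> Y = 8.188 ✓
  B = 4.993 -> Y = 24.933 ✓
All samples match this transformation.

(b) B²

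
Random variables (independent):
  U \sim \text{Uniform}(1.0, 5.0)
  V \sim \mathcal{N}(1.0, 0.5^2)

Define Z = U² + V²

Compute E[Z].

E[Z] = E[U²] + E[V²]
E[U²] = Var(U) + E[U]² = 1.3333333 + 9 = 10.333333
E[V²] = Var(V) + E[V]² = 0.25 + 1 = 1.25
E[Z] = 10.333333 + 1.25 = 11.583333

11.583333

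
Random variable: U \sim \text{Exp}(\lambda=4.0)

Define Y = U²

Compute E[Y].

Using E[X²] = Var(X) + (E[X])²:
E[U] = 0.25
Var(U) = 1/4.0^2 = 0.0625
E[U²] = 0.0625 + 0.25² = 0.0625 + 0.0625 = 0.125

0.125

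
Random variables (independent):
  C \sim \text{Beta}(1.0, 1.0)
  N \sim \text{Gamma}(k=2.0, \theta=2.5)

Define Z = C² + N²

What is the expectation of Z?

E[Z] = E[C²] + E[N²]
E[C²] = Var(C) + E[C]² = 0.083333333 + 0.25 = 0.33333333
E[N²] = Var(N) + E[N]² = 12.5 + 25 = 37.5
E[Z] = 0.33333333 + 37.5 = 37.833333

37.833333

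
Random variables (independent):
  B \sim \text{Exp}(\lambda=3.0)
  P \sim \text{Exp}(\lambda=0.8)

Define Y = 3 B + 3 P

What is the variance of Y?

For independent RVs: Var(aX + bY) = a²Var(X) + b²Var(Y)
Var(B) = 0.11111111
Var(P) = 1.5625
Var(Y) = 3²*0.11111111 + 3²*1.5625
= 9*0.11111111 + 9*1.5625 = 15.0625

15.0625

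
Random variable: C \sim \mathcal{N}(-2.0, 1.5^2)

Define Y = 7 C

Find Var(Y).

For Y = aC + b: Var(Y) = a² * Var(C)
Var(C) = 1.5^2 = 2.25
Var(Y) = 7² * 2.25 = 49 * 2.25 = 110.25

110.25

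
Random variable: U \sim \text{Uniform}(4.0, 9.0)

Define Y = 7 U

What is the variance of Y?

For Y = aU + b: Var(Y) = a² * Var(U)
Var(U) = (9 - 4)^2/12 = 2.0833333
Var(Y) = 7² * 2.0833333 = 49 * 2.0833333 = 102.08333

102.08333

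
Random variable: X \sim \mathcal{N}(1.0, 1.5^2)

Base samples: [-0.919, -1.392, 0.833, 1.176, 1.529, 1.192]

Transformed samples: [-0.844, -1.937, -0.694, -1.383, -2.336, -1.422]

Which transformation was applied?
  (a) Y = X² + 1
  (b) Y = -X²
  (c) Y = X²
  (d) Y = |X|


Checking option (b) Y = -X²:
  X = -0.919 -> Y = -0.844 ✓
  X = -1.392 -> Y = -1.937 ✓
  X = 0.833 -> Y = -0.694 ✓
All samples match this transformation.

(b) -X²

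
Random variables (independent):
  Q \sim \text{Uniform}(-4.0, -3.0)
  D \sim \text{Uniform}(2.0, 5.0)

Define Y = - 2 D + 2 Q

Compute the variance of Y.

For independent RVs: Var(aX + bY) = a²Var(X) + b²Var(Y)
Var(Q) = 0.083333333
Var(D) = 0.75
Var(Y) = 2²*0.083333333 + (-2)²*0.75
= 4*0.083333333 + 4*0.75 = 3.3333333

3.3333333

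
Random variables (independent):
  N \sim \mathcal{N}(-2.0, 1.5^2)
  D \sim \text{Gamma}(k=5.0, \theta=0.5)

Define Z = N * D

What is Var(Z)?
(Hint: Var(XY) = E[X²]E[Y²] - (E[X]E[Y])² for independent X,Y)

Var(XY) = E[X²]E[Y²] - (E[X]E[Y])²
E[N] = -2, Var(N) = 2.25
E[D] = 2.5, Var(D) = 1.25
E[N²] = 2.25 + (-2)² = 6.25
E[D²] = 1.25 + 2.5² = 7.5
Var(Z) = 6.25*7.5 - (-2*2.5)²
= 46.875 - 25 = 21.875

21.875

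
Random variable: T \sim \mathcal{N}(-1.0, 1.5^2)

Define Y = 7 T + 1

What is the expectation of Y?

For Y = 7T + 1:
E[Y] = 7 * E[T] + 1
E[T] = -1.0 = -1
E[Y] = 7 * (-1) + 1 = -6

-6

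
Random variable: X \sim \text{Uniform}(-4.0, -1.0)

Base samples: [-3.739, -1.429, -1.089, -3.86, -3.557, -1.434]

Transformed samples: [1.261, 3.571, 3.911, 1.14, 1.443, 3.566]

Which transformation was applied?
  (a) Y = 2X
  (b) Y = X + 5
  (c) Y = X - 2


Checking option (b) Y = X + 5:
  X = -3.739 -> Y = 1.261 ✓
  X = -1.429 -> Y = 3.571 ✓
  X = -1.089 -> Y = 3.911 ✓
All samples match this transformation.

(b) X + 5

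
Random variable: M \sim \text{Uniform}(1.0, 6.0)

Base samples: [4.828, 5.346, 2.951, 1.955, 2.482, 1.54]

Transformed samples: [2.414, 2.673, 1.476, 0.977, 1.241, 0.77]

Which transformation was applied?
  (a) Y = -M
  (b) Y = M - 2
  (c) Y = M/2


Checking option (c) Y = M/2:
  M = 4.828 -> Y = 2.414 ✓
  M = 5.346 -> Y = 2.673 ✓
  M = 2.951 -> Y = 1.476 ✓
All samples match this transformation.

(c) M/2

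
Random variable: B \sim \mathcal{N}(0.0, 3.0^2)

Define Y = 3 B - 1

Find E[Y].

For Y = 3B - 1:
E[Y] = 3 * E[B] - 1
E[B] = 0.0 = 0
E[Y] = 3 * 0 - 1 = -1

-1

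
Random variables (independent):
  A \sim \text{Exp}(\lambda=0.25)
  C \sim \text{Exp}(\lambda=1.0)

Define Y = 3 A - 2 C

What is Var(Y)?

For independent RVs: Var(aX + bY) = a²Var(X) + b²Var(Y)
Var(A) = 16
Var(C) = 1
Var(Y) = 3²*16 + (-2)²*1
= 9*16 + 4*1 = 148

148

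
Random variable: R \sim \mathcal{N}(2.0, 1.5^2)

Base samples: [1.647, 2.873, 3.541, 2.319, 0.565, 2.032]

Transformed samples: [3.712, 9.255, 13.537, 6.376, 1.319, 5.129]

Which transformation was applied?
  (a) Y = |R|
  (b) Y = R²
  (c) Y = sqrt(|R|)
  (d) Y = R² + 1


Checking option (d) Y = R² + 1:
  R = 1.647 -> Y = 3.712 ✓
  R = 2.873 -> Y = 9.255 ✓
  R = 3.541 -> Y = 13.537 ✓
All samples match this transformation.

(d) R² + 1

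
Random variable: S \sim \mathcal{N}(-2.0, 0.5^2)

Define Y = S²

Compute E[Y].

Using E[X²] = Var(X) + (E[X])²:
E[S] = -2
Var(S) = 0.5^2 = 0.25
E[S²] = 0.25 + (-2)² = 0.25 + 4 = 4.25

4.25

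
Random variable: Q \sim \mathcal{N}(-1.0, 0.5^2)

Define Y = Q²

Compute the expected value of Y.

Using E[X²] = Var(X) + (E[X])²:
E[Q] = -1
Var(Q) = 0.5^2 = 0.25
E[Q²] = 0.25 + (-1)² = 0.25 + 1 = 1.25

1.25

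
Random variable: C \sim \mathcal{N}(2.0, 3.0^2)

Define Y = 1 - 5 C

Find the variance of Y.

For Y = aC + b: Var(Y) = a² * Var(C)
Var(C) = 3.0^2 = 9
Var(Y) = (-5)² * 9 = 25 * 9 = 225

225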